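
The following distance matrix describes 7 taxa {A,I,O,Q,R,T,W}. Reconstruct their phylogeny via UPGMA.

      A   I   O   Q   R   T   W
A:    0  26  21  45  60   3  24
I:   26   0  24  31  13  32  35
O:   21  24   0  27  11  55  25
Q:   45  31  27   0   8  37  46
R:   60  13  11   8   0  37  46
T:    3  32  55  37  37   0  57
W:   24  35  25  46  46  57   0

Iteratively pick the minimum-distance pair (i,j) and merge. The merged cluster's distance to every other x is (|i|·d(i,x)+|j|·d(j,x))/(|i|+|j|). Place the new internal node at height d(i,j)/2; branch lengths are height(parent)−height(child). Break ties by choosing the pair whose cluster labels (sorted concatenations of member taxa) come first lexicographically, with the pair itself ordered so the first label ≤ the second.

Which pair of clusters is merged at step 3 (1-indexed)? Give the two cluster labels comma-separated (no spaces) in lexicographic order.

iteration 1: select A,T (d=3); attach at lengths (3/2, 3/2); label the merged cluster AT
  updated: d(AT,I)=29, d(AT,O)=38, d(AT,Q)=41, d(AT,R)=97/2, d(AT,W)=81/2
iteration 2: select Q,R (d=8); attach at lengths (4, 4); label the merged cluster QR
  updated: d(AT,QR)=179/4, d(I,QR)=22, d(O,QR)=19, d(QR,W)=46
iteration 3: select O,QR (d=19); attach at lengths (19/2, 11/2); label the merged cluster OQR
  updated: d(AT,OQR)=85/2, d(I,OQR)=68/3, d(OQR,W)=39
iteration 4: select I,OQR (d=68/3); attach at lengths (34/3, 11/6); label the merged cluster IOQR
  updated: d(AT,IOQR)=313/8, d(IOQR,W)=38
iteration 5: select IOQR,W (d=38); attach at lengths (23/3, 19); label the merged cluster IOQRW
  updated: d(AT,IOQRW)=197/5
iteration 6: select AT,IOQRW (d=197/5); attach at lengths (91/5, 7/10); label the merged cluster AIOQRTW
final tree: ((A:3/2,T:3/2):91/5,((I:34/3,(O:19/2,(Q:4,R:4):11/2):11/6):23/3,W:19):7/10)
total length: 1271/15

O,QR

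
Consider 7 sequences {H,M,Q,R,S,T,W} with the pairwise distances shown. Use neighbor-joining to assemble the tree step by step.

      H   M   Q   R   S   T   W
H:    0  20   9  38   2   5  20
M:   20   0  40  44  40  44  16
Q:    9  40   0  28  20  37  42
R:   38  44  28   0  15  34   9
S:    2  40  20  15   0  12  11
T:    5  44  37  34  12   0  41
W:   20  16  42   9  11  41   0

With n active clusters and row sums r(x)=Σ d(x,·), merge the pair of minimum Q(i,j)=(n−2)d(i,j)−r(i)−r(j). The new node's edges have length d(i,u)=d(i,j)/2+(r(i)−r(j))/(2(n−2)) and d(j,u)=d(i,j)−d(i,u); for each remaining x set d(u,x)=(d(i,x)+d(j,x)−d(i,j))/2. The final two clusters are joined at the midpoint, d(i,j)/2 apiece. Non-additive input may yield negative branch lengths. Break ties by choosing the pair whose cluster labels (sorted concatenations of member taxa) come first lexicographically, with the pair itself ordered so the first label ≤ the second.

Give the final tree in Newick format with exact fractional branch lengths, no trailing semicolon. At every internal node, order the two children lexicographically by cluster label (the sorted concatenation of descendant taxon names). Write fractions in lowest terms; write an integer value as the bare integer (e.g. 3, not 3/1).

((((H:-43/8,T:83/8):163/32,S:-19/32):111/32,((M:29/2,W:3/2):7,R:23/2):215/32):465/64,Q:465/64)

iteration 1: select M,W (d=16, Q=-263); attach at lengths (29/2, 3/2); label the merged cluster MW
  updated: d(H,MW)=12, d(MW,Q)=33, d(MW,R)=37/2, d(MW,S)=35/2, d(MW,T)=69/2
iteration 2: select MW,R (d=37/2, Q=-175); attach at lengths (7, 23/2); label the merged cluster MRW
  updated: d(H,MRW)=63/4, d(MRW,Q)=85/4, d(MRW,S)=7, d(MRW,T)=25
iteration 3: select H,T (d=5, Q=-383/4); attach at lengths (-43/8, 83/8); label the merged cluster HT
  updated: d(HT,MRW)=143/8, d(HT,Q)=41/2, d(HT,S)=9/2
iteration 4: select HT,S (d=9/2, Q=-523/8); attach at lengths (163/32, -19/32); label the merged cluster HST
  updated: d(HST,MRW)=163/16, d(HST,Q)=18
iteration 5: select HST,MRW (d=163/16, Q=-791/16); attach at lengths (111/32, 215/32); label the merged cluster HMRSTW
  updated: d(HMRSTW,Q)=465/32
iteration 6: select HMRSTW,Q (d=465/32); attach at lengths (465/64, 465/64); label the merged cluster HMQRSTW
final tree: ((((H:-43/8,T:83/8):163/32,S:-19/32):111/32,((M:29/2,W:3/2):7,R:23/2):215/32):465/64,Q:465/64)
total length: 2199/32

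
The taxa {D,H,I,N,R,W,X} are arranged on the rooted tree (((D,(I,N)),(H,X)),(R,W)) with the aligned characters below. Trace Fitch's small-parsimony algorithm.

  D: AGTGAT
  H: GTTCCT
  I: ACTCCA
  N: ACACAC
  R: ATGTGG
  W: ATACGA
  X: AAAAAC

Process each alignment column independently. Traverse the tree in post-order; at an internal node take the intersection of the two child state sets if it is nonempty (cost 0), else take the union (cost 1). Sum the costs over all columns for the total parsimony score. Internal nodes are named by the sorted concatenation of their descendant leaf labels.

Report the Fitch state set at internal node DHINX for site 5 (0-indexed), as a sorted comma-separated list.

C,T

IN@0: {A} ∩ {A} = {A} (intersection, +0)
DIN@0: {A} ∩ {A} = {A} (intersection, +0)
HX@0: {G} ∪ {A} = {A,G} (union, +1)
DHINX@0: {A} ∩ {A,G} = {A} (intersection, +0)
RW@0: {A} ∩ {A} = {A} (intersection, +0)
DHINRWX@0: {A} ∩ {A} = {A} (intersection, +0)
IN@1: {C} ∩ {C} = {C} (intersection, +0)
DIN@1: {G} ∪ {C} = {C,G} (union, +1)
HX@1: {T} ∪ {A} = {A,T} (union, +1)
DHINX@1: {C,G} ∪ {A,T} = {A,C,G,T} (union, +1)
RW@1: {T} ∩ {T} = {T} (intersection, +0)
DHINRWX@1: {A,C,G,T} ∩ {T} = {T} (intersection, +0)
IN@2: {T} ∪ {A} = {A,T} (union, +1)
DIN@2: {T} ∩ {A,T} = {T} (intersection, +0)
HX@2: {T} ∪ {A} = {A,T} (union, +1)
DHINX@2: {T} ∩ {A,T} = {T} (intersection, +0)
RW@2: {G} ∪ {A} = {A,G} (union, +1)
DHINRWX@2: {T} ∪ {A,G} = {A,G,T} (union, +1)
IN@3: {C} ∩ {C} = {C} (intersection, +0)
DIN@3: {G} ∪ {C} = {C,G} (union, +1)
HX@3: {C} ∪ {A} = {A,C} (union, +1)
DHINX@3: {C,G} ∩ {A,C} = {C} (intersection, +0)
RW@3: {T} ∪ {C} = {C,T} (union, +1)
DHINRWX@3: {C} ∩ {C,T} = {C} (intersection, +0)
IN@4: {C} ∪ {A} = {A,C} (union, +1)
DIN@4: {A} ∩ {A,C} = {A} (intersection, +0)
HX@4: {C} ∪ {A} = {A,C} (union, +1)
DHINX@4: {A} ∩ {A,C} = {A} (intersection, +0)
RW@4: {G} ∩ {G} = {G} (intersection, +0)
DHINRWX@4: {A} ∪ {G} = {A,G} (union, +1)
IN@5: {A} ∪ {C} = {A,C} (union, +1)
DIN@5: {T} ∪ {A,C} = {A,C,T} (union, +1)
HX@5: {T} ∪ {C} = {C,T} (union, +1)
DHINX@5: {A,C,T} ∩ {C,T} = {C,T} (intersection, +0)
RW@5: {G} ∪ {A} = {A,G} (union, +1)
DHINRWX@5: {C,T} ∪ {A,G} = {A,C,G,T} (union, +1)
per-site changes: [1, 3, 4, 3, 3, 5]; total = 19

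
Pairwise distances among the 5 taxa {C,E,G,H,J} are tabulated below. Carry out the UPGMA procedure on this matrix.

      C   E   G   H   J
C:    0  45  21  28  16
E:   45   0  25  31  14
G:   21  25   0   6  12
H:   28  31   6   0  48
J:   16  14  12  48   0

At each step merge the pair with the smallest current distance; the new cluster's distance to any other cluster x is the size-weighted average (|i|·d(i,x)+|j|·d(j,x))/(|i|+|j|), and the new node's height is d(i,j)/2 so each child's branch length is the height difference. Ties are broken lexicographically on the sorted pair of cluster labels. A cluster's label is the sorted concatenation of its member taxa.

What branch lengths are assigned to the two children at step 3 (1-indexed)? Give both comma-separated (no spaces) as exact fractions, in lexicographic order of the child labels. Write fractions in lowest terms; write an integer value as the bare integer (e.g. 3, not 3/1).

1. join G+H (d=6) ⇒ GH; edges |G|=3, |H|=3
  updated: d(C,GH)=49/2, d(E,GH)=28, d(GH,J)=30
2. join E+J (d=14) ⇒ EJ; edges |E|=7, |J|=7
  updated: d(C,EJ)=61/2, d(EJ,GH)=29
3. join C+GH (d=49/2) ⇒ CGH; edges |C|=49/4, |GH|=37/4
  updated: d(CGH,EJ)=59/2
4. join CGH+EJ (d=59/2) ⇒ CEGHJ; edges |CGH|=5/2, |EJ|=31/4
final tree: ((C:49/4,(G:3,H:3):37/4):5/2,(E:7,J:7):31/4)
total length: 207/4

49/4,37/4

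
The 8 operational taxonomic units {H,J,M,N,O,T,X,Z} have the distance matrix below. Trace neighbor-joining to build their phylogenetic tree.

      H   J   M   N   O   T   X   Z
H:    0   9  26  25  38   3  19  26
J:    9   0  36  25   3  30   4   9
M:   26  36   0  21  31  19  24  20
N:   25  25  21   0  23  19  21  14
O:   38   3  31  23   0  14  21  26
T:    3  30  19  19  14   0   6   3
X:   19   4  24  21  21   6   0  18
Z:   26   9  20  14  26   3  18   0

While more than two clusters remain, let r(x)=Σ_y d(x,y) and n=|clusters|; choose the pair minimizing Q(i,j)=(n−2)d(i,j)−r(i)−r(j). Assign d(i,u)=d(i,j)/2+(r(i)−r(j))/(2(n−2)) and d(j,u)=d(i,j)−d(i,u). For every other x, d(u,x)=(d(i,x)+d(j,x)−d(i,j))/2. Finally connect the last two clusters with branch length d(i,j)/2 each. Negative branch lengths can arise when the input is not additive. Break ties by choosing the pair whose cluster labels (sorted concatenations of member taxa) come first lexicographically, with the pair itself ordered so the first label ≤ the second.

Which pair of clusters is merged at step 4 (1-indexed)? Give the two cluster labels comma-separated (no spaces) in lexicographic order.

step 1: merge (J,O) at d=3, Q=-254; branch lengths J→-11/6, O→29/6; new cluster JO
  updated: d(H,JO)=22, d(JO,M)=32, d(JO,N)=45/2, d(JO,T)=41/2, d(JO,X)=11, d(JO,Z)=16
step 2: merge (H,T) at d=3, Q=-353/2; branch lengths H→131/20, T→-71/20; new cluster HT
  updated: d(HT,JO)=79/4, d(HT,M)=21, d(HT,N)=41/2, d(HT,X)=11, d(HT,Z)=13
step 3: merge (JO,X) at d=11, Q=-569/4; branch lengths JO→241/32, X→111/32; new cluster JOX
  updated: d(HT,JOX)=79/8, d(JOX,M)=45/2, d(JOX,N)=65/4, d(JOX,Z)=23/2
step 4: merge (HT,JOX) at d=79/8, Q=-759/8; branch lengths HT→271/48, JOX→203/48; new cluster HJOTX
  updated: d(HJOTX,M)=269/16, d(HJOTX,N)=215/16, d(HJOTX,Z)=117/16
step 5: merge (HJOTX,Z) at d=117/16, Q=-257/4; branch lengths HJOTX→87/32, Z→147/32; new cluster HJOTXZ
  updated: d(HJOTXZ,M)=59/4, d(HJOTXZ,N)=161/16
step 6: merge (HJOTXZ,M) at d=59/4, Q=-733/16; branch lengths HJOTXZ→61/32, M→411/32; new cluster HJMOTXZ
  updated: d(HJMOTXZ,N)=261/32
step 7: merge (HJMOTXZ,N) at d=261/32; branch lengths HJMOTXZ→261/64, N→261/64; new cluster HJMNOTXZ
final tree: (((((H:131/20,T:-71/20):271/48,((J:-11/6,O:29/6):241/32,X:111/32):203/48):87/32,Z:147/32):61/32,M:411/32):261/64,N:261/64)
total length: 1827/32

HT,JOX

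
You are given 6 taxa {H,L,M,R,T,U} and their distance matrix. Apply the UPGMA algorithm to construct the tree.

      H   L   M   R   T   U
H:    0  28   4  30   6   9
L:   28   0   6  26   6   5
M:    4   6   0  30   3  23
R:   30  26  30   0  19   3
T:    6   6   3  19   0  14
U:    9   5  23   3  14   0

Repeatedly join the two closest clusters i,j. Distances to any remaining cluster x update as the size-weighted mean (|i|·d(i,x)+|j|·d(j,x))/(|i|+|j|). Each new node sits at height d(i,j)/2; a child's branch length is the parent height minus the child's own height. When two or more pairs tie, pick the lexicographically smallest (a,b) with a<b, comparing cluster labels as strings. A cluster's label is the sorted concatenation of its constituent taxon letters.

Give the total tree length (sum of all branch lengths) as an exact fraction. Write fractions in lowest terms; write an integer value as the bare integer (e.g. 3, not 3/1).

1. join M+T (d=3) ⇒ MT; edges |M|=3/2, |T|=3/2
  updated: d(H,MT)=5, d(L,MT)=6, d(MT,R)=49/2, d(MT,U)=37/2
2. join R+U (d=3) ⇒ RU; edges |R|=3/2, |U|=3/2
  updated: d(H,RU)=39/2, d(L,RU)=31/2, d(MT,RU)=43/2
3. join H+MT (d=5) ⇒ HMT; edges |H|=5/2, |MT|=1
  updated: d(HMT,L)=40/3, d(HMT,RU)=125/6
4. join HMT+L (d=40/3) ⇒ HLMT; edges |HMT|=25/6, |L|=20/3
  updated: d(HLMT,RU)=39/2
5. join HLMT+RU (d=39/2) ⇒ HLMRTU; edges |HLMT|=37/12, |RU|=33/4
final tree: (((H:5/2,(M:3/2,T:3/2):1):25/6,L:20/3):37/12,(R:3/2,U:3/2):33/4)
total length: 95/3

95/3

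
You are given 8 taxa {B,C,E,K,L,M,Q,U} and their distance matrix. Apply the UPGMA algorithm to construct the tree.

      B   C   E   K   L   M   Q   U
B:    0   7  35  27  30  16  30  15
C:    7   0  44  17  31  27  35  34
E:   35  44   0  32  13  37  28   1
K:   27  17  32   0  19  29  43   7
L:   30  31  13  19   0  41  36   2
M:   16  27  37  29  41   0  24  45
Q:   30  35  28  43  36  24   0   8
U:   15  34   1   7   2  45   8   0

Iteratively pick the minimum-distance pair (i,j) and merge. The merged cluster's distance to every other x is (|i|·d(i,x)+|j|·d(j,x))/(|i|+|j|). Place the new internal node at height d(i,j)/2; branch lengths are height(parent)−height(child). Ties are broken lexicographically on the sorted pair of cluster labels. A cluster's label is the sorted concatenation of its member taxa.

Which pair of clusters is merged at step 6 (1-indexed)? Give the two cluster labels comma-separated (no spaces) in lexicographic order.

EKLU,Q

iteration 1: select E,U (d=1); attach at lengths (1/2, 1/2); label the merged cluster EU
  updated: d(B,EU)=25, d(C,EU)=39, d(EU,K)=39/2, d(EU,L)=15/2, d(EU,M)=41, d(EU,Q)=18
iteration 2: select B,C (d=7); attach at lengths (7/2, 7/2); label the merged cluster BC
  updated: d(BC,EU)=32, d(BC,K)=22, d(BC,L)=61/2, d(BC,M)=43/2, d(BC,Q)=65/2
iteration 3: select EU,L (d=15/2); attach at lengths (13/4, 15/4); label the merged cluster ELU
  updated: d(BC,ELU)=63/2, d(ELU,K)=58/3, d(ELU,M)=41, d(ELU,Q)=24
iteration 4: select ELU,K (d=58/3); attach at lengths (71/12, 29/3); label the merged cluster EKLU
  updated: d(BC,EKLU)=233/8, d(EKLU,M)=38, d(EKLU,Q)=115/4
iteration 5: select BC,M (d=43/2); attach at lengths (29/4, 43/4); label the merged cluster BCM
  updated: d(BCM,EKLU)=385/12, d(BCM,Q)=89/3
iteration 6: select EKLU,Q (d=115/4); attach at lengths (113/24, 115/8); label the merged cluster EKLQU
  updated: d(BCM,EKLQU)=158/5
iteration 7: select BCM,EKLQU (d=158/5); attach at lengths (101/20, 57/40); label the merged cluster BCEKLMQU
final tree: (((B:7/2,C:7/2):29/4,M:43/4):101/20,((((E:1/2,U:1/2):13/4,L:15/4):71/12,K:29/3):113/24,Q:115/8):57/40)
total length: 8897/120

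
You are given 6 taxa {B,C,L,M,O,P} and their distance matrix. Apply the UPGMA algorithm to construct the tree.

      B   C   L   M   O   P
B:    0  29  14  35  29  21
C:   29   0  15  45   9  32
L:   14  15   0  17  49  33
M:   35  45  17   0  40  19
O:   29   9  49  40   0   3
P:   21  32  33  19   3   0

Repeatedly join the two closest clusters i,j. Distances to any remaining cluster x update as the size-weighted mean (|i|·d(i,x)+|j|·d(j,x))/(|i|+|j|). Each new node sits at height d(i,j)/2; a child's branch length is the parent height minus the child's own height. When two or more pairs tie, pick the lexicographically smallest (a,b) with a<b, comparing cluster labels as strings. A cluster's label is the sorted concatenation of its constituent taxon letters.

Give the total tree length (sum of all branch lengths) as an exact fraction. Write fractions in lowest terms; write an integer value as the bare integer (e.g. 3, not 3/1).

2263/36

iteration 1: select O,P (d=3); attach at lengths (3/2, 3/2); label the merged cluster OP
  updated: d(B,OP)=25, d(C,OP)=41/2, d(L,OP)=41, d(M,OP)=59/2
iteration 2: select B,L (d=14); attach at lengths (7, 7); label the merged cluster BL
  updated: d(BL,C)=22, d(BL,M)=26, d(BL,OP)=33
iteration 3: select C,OP (d=41/2); attach at lengths (41/4, 35/4); label the merged cluster COP
  updated: d(BL,COP)=88/3, d(COP,M)=104/3
iteration 4: select BL,M (d=26); attach at lengths (6, 13); label the merged cluster BLM
  updated: d(BLM,COP)=280/9
iteration 5: select BLM,COP (d=280/9); attach at lengths (23/9, 191/36); label the merged cluster BCLMOP
final tree: (((B:7,L:7):6,M:13):23/9,(C:41/4,(O:3/2,P:3/2):35/4):191/36)
total length: 2263/36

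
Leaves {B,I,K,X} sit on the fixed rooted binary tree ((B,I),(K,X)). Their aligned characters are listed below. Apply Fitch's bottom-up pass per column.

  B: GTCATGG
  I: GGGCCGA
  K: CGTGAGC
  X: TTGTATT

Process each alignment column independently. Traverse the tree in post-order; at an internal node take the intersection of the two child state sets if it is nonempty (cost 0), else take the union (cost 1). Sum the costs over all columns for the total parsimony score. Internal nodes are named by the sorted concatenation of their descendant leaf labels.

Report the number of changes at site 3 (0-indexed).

3

site 0, node BI: B={G} ∩ I={G} → {G} (+0)
site 0, node KX: K={C} ∪ X={T} → {C,T} (+1)
site 0, node BIKX: BI={G} ∪ KX={C,T} → {C,G,T} (+1)
site 1, node BI: B={T} ∪ I={G} → {G,T} (+1)
site 1, node KX: K={G} ∪ X={T} → {G,T} (+1)
site 1, node BIKX: BI={G,T} ∩ KX={G,T} → {G,T} (+0)
site 2, node BI: B={C} ∪ I={G} → {C,G} (+1)
site 2, node KX: K={T} ∪ X={G} → {G,T} (+1)
site 2, node BIKX: BI={C,G} ∩ KX={G,T} → {G} (+0)
site 3, node BI: B={A} ∪ I={C} → {A,C} (+1)
site 3, node KX: K={G} ∪ X={T} → {G,T} (+1)
site 3, node BIKX: BI={A,C} ∪ KX={G,T} → {A,C,G,T} (+1)
site 4, node BI: B={T} ∪ I={C} → {C,T} (+1)
site 4, node KX: K={A} ∩ X={A} → {A} (+0)
site 4, node BIKX: BI={C,T} ∪ KX={A} → {A,C,T} (+1)
site 5, node BI: B={G} ∩ I={G} → {G} (+0)
site 5, node KX: K={G} ∪ X={T} → {G,T} (+1)
site 5, node BIKX: BI={G} ∩ KX={G,T} → {G} (+0)
site 6, node BI: B={G} ∪ I={A} → {A,G} (+1)
site 6, node KX: K={C} ∪ X={T} → {C,T} (+1)
site 6, node BIKX: BI={A,G} ∪ KX={C,T} → {A,C,G,T} (+1)
per-site changes: [2, 2, 2, 3, 2, 1, 3]; total = 15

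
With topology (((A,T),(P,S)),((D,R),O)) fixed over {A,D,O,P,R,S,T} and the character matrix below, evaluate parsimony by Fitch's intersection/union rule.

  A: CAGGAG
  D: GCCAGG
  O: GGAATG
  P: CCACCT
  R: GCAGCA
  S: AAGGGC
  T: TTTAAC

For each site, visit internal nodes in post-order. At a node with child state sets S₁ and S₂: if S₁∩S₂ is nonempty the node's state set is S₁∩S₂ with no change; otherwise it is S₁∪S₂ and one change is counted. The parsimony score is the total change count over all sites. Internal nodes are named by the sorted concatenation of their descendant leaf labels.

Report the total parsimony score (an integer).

23

[col 0] AT: children A:{C}, T:{T} ∪→ {C,T}; cost 1
[col 0] PS: children P:{C}, S:{A} ∪→ {A,C}; cost 1
[col 0] APST: children AT:{C,T}, PS:{A,C} ∩→ {C}; cost 0
[col 0] DR: children D:{G}, R:{G} ∩→ {G}; cost 0
[col 0] DOR: children DR:{G}, O:{G} ∩→ {G}; cost 0
[col 0] ADOPRST: children APST:{C}, DOR:{G} ∪→ {C,G}; cost 1
[col 1] AT: children A:{A}, T:{T} ∪→ {A,T}; cost 1
[col 1] PS: children P:{C}, S:{A} ∪→ {A,C}; cost 1
[col 1] APST: children AT:{A,T}, PS:{A,C} ∩→ {A}; cost 0
[col 1] DR: children D:{C}, R:{C} ∩→ {C}; cost 0
[col 1] DOR: children DR:{C}, O:{G} ∪→ {C,G}; cost 1
[col 1] ADOPRST: children APST:{A}, DOR:{C,G} ∪→ {A,C,G}; cost 1
[col 2] AT: children A:{G}, T:{T} ∪→ {G,T}; cost 1
[col 2] PS: children P:{A}, S:{G} ∪→ {A,G}; cost 1
[col 2] APST: children AT:{G,T}, PS:{A,G} ∩→ {G}; cost 0
[col 2] DR: children D:{C}, R:{A} ∪→ {A,C}; cost 1
[col 2] DOR: children DR:{A,C}, O:{A} ∩→ {A}; cost 0
[col 2] ADOPRST: children APST:{G}, DOR:{A} ∪→ {A,G}; cost 1
[col 3] AT: children A:{G}, T:{A} ∪→ {A,G}; cost 1
[col 3] PS: children P:{C}, S:{G} ∪→ {C,G}; cost 1
[col 3] APST: children AT:{A,G}, PS:{C,G} ∩→ {G}; cost 0
[col 3] DR: children D:{A}, R:{G} ∪→ {A,G}; cost 1
[col 3] DOR: children DR:{A,G}, O:{A} ∩→ {A}; cost 0
[col 3] ADOPRST: children APST:{G}, DOR:{A} ∪→ {A,G}; cost 1
[col 4] AT: children A:{A}, T:{A} ∩→ {A}; cost 0
[col 4] PS: children P:{C}, S:{G} ∪→ {C,G}; cost 1
[col 4] APST: children AT:{A}, PS:{C,G} ∪→ {A,C,G}; cost 1
[col 4] DR: children D:{G}, R:{C} ∪→ {C,G}; cost 1
[col 4] DOR: children DR:{C,G}, O:{T} ∪→ {C,G,T}; cost 1
[col 4] ADOPRST: children APST:{A,C,G}, DOR:{C,G,T} ∩→ {C,G}; cost 0
[col 5] AT: children A:{G}, T:{C} ∪→ {C,G}; cost 1
[col 5] PS: children P:{T}, S:{C} ∪→ {C,T}; cost 1
[col 5] APST: children AT:{C,G}, PS:{C,T} ∩→ {C}; cost 0
[col 5] DR: children D:{G}, R:{A} ∪→ {A,G}; cost 1
[col 5] DOR: children DR:{A,G}, O:{G} ∩→ {G}; cost 0
[col 5] ADOPRST: children APST:{C}, DOR:{G} ∪→ {C,G}; cost 1
per-site changes: [3, 4, 4, 4, 4, 4]; total = 23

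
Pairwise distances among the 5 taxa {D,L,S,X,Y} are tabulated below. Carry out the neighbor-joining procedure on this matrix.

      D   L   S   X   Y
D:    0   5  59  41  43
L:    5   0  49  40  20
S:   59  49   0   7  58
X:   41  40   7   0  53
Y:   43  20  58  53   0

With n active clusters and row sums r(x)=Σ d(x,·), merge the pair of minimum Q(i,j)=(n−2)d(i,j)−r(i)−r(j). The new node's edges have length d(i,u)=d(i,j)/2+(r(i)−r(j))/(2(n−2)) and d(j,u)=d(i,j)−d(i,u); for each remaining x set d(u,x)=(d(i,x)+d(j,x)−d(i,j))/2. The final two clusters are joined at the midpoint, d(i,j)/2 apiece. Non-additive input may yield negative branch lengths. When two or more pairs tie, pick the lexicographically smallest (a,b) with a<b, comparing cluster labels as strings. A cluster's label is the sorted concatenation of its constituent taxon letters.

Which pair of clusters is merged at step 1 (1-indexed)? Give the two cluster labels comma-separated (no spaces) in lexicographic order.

1. join S+X (d=7, Q=-293) ⇒ SX; edges |S|=53/6, |X|=-11/6
  updated: d(D,SX)=93/2, d(L,SX)=41, d(SX,Y)=52
2. join D+L (d=5, Q=-301/2) ⇒ DL; edges |D|=77/8, |L|=-37/8
  updated: d(DL,SX)=165/4, d(DL,Y)=29
3. join DL+SX (d=165/4, Q=-489/4) ⇒ DLSX; edges |DL|=73/8, |SX|=257/8
  updated: d(DLSX,Y)=159/8
4. join DLSX+Y (d=159/8) ⇒ DLSXY; edges |DLSX|=159/16, |Y|=159/16
final tree: (((D:77/8,L:-37/8):73/8,(S:53/6,X:-11/6):257/8):159/16,Y:159/16)
total length: 585/8

S,X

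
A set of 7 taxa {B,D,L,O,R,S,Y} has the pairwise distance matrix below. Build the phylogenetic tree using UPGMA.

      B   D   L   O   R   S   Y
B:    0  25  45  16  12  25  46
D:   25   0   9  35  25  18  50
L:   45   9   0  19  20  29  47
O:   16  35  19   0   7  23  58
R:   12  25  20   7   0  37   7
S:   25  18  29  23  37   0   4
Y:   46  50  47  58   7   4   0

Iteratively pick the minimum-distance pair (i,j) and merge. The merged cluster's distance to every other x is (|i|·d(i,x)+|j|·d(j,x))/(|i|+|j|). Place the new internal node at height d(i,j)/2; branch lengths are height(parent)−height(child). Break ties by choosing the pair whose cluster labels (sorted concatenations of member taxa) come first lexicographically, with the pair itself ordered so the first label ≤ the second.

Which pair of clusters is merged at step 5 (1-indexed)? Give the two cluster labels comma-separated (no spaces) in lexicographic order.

iteration 1: select S,Y (d=4); attach at lengths (2, 2); label the merged cluster SY
  updated: d(B,SY)=71/2, d(D,SY)=34, d(L,SY)=38, d(O,SY)=81/2, d(R,SY)=22
iteration 2: select O,R (d=7); attach at lengths (7/2, 7/2); label the merged cluster OR
  updated: d(B,OR)=14, d(D,OR)=30, d(L,OR)=39/2, d(OR,SY)=125/4
iteration 3: select D,L (d=9); attach at lengths (9/2, 9/2); label the merged cluster DL
  updated: d(B,DL)=35, d(DL,OR)=99/4, d(DL,SY)=36
iteration 4: select B,OR (d=14); attach at lengths (7, 7/2); label the merged cluster BOR
  updated: d(BOR,DL)=169/6, d(BOR,SY)=98/3
iteration 5: select BOR,DL (d=169/6); attach at lengths (85/12, 115/12); label the merged cluster BDLOR
  updated: d(BDLOR,SY)=34
iteration 6: select BDLOR,SY (d=34); attach at lengths (35/12, 15); label the merged cluster BDLORSY
final tree: (((B:7,(O:7/2,R:7/2):7/2):85/12,(D:9/2,L:9/2):115/12):35/12,(S:2,Y:2):15)
total length: 781/12

BOR,DL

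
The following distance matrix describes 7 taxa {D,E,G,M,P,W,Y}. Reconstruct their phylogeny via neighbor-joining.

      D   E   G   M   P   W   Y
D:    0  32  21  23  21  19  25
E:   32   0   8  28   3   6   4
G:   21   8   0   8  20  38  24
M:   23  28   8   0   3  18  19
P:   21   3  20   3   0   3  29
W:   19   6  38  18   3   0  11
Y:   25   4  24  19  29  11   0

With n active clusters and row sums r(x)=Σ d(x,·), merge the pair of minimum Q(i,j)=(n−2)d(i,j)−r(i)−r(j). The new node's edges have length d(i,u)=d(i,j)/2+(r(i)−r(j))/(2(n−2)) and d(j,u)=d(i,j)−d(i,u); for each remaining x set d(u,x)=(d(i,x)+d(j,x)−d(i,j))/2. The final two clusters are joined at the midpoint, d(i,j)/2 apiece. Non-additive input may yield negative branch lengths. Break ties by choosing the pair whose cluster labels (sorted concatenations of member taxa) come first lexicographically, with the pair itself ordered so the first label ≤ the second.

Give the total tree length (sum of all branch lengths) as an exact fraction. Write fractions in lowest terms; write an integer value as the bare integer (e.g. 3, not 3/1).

1473/32

iteration 1: select G,M (d=8, Q=-178); attach at lengths (6, 2); label the merged cluster GM
  updated: d(D,GM)=18, d(E,GM)=14, d(GM,P)=15/2, d(GM,W)=24, d(GM,Y)=35/2
iteration 2: select E,Y (d=4, Q=-259/2); attach at lengths (-23/16, 87/16); label the merged cluster EY
  updated: d(D,EY)=53/2, d(EY,GM)=55/4, d(EY,P)=14, d(EY,W)=13/2
iteration 3: select D,GM (d=18, Q=-375/4); attach at lengths (301/24, 131/24); label the merged cluster DGM
  updated: d(DGM,EY)=89/8, d(DGM,P)=21/4, d(DGM,W)=25/2
iteration 4: select DGM,P (d=21/4, Q=-325/8); attach at lengths (137/32, 31/32); label the merged cluster DGMP
  updated: d(DGMP,EY)=159/16, d(DGMP,W)=41/8
iteration 5: select DGMP,EY (d=159/16, Q=-345/16); attach at lengths (137/32, 181/32); label the merged cluster DEGMPY
  updated: d(DEGMPY,W)=27/32
iteration 6: select DEGMPY,W (d=27/32); attach at lengths (27/64, 27/64); label the merged cluster DEGMPWY
final tree: ((((D:301/24,(G:6,M:2):131/24):137/32,P:31/32):137/32,(E:-23/16,Y:87/16):181/32):27/64,W:27/64)
total length: 1473/32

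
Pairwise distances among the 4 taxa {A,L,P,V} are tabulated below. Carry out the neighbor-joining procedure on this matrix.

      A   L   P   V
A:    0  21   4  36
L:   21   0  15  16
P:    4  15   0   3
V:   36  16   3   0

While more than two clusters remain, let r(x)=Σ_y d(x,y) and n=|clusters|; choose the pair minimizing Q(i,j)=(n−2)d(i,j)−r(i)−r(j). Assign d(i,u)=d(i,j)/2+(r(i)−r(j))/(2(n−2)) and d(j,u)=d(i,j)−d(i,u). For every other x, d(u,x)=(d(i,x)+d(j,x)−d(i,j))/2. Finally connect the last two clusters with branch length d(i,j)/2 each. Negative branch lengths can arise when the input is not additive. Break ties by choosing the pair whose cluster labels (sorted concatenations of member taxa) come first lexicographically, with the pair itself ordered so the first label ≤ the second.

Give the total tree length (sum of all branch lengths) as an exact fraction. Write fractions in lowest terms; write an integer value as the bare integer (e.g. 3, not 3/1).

115/4

step 1: merge (A,P) at d=4, Q=-75; branch lengths A→47/4, P→-31/4; new cluster AP
  updated: d(AP,L)=16, d(AP,V)=35/2
step 2: merge (AP,L) at d=16, Q=-99/2; branch lengths AP→35/4, L→29/4; new cluster ALP
  updated: d(ALP,V)=35/4
step 3: merge (ALP,V) at d=35/4; branch lengths ALP→35/8, V→35/8; new cluster ALPV
final tree: (((A:47/4,P:-31/4):35/4,L:29/4):35/8,V:35/8)
total length: 115/4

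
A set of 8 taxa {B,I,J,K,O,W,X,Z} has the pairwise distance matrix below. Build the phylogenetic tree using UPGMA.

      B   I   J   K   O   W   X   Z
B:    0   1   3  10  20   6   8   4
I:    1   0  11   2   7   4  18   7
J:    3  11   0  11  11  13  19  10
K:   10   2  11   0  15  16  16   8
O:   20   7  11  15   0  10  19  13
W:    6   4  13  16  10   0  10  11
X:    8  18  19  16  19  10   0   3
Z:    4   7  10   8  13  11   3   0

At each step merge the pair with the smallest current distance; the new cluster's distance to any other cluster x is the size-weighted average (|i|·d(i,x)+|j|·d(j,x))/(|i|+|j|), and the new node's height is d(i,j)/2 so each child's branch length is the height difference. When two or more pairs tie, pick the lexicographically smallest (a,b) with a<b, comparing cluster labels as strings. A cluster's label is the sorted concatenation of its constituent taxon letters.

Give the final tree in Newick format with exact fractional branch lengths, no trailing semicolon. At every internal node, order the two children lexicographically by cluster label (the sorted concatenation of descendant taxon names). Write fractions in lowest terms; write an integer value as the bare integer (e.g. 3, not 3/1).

step 1: merge (B,I) at d=1; branch lengths B→1/2, I→1/2; new cluster BI
  updated: d(BI,J)=7, d(BI,K)=6, d(BI,O)=27/2, d(BI,W)=5, d(BI,X)=13, d(BI,Z)=11/2
step 2: merge (X,Z) at d=3; branch lengths X→3/2, Z→3/2; new cluster XZ
  updated: d(BI,XZ)=37/4, d(J,XZ)=29/2, d(K,XZ)=12, d(O,XZ)=16, d(W,XZ)=21/2
step 3: merge (BI,W) at d=5; branch lengths BI→2, W→5/2; new cluster BIW
  updated: d(BIW,J)=9, d(BIW,K)=28/3, d(BIW,O)=37/3, d(BIW,XZ)=29/3
step 4: merge (BIW,J) at d=9; branch lengths BIW→2, J→9/2; new cluster BIJW
  updated: d(BIJW,K)=39/4, d(BIJW,O)=12, d(BIJW,XZ)=87/8
step 5: merge (BIJW,K) at d=39/4; branch lengths BIJW→3/8, K→39/8; new cluster BIJKW
  updated: d(BIJKW,O)=63/5, d(BIJKW,XZ)=111/10
step 6: merge (BIJKW,XZ) at d=111/10; branch lengths BIJKW→27/40, XZ→81/20; new cluster BIJKWXZ
  updated: d(BIJKWXZ,O)=95/7
step 7: merge (BIJKWXZ,O) at d=95/7; branch lengths BIJKWXZ→173/140, O→95/14; new cluster BIJKOWXZ
final tree: ((((((B:1/2,I:1/2):2,W:5/2):2,J:9/2):3/8,K:39/8):27/40,(X:3/2,Z:3/2):81/20):173/140,O:95/14)
total length: 9239/280

((((((B:1/2,I:1/2):2,W:5/2):2,J:9/2):3/8,K:39/8):27/40,(X:3/2,Z:3/2):81/20):173/140,O:95/14)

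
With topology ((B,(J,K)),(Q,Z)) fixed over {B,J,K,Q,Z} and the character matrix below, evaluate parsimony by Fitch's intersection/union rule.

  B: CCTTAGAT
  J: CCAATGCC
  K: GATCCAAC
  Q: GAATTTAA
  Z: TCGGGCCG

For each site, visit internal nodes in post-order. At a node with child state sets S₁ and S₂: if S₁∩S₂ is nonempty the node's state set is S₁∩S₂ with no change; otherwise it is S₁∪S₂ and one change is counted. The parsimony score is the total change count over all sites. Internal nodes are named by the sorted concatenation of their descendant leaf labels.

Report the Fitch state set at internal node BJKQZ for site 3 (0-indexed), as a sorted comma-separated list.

JK@0: {C} ∪ {G} = {C,G} (union, +1)
BJK@0: {C} ∩ {C,G} = {C} (intersection, +0)
QZ@0: {G} ∪ {T} = {G,T} (union, +1)
BJKQZ@0: {C} ∪ {G,T} = {C,G,T} (union, +1)
JK@1: {C} ∪ {A} = {A,C} (union, +1)
BJK@1: {C} ∩ {A,C} = {C} (intersection, +0)
QZ@1: {A} ∪ {C} = {A,C} (union, +1)
BJKQZ@1: {C} ∩ {A,C} = {C} (intersection, +0)
JK@2: {A} ∪ {T} = {A,T} (union, +1)
BJK@2: {T} ∩ {A,T} = {T} (intersection, +0)
QZ@2: {A} ∪ {G} = {A,G} (union, +1)
BJKQZ@2: {T} ∪ {A,G} = {A,G,T} (union, +1)
JK@3: {A} ∪ {C} = {A,C} (union, +1)
BJK@3: {T} ∪ {A,C} = {A,C,T} (union, +1)
QZ@3: {T} ∪ {G} = {G,T} (union, +1)
BJKQZ@3: {A,C,T} ∩ {G,T} = {T} (intersection, +0)
JK@4: {T} ∪ {C} = {C,T} (union, +1)
BJK@4: {A} ∪ {C,T} = {A,C,T} (union, +1)
QZ@4: {T} ∪ {G} = {G,T} (union, +1)
BJKQZ@4: {A,C,T} ∩ {G,T} = {T} (intersection, +0)
JK@5: {G} ∪ {A} = {A,G} (union, +1)
BJK@5: {G} ∩ {A,G} = {G} (intersection, +0)
QZ@5: {T} ∪ {C} = {C,T} (union, +1)
BJKQZ@5: {G} ∪ {C,T} = {C,G,T} (union, +1)
JK@6: {C} ∪ {A} = {A,C} (union, +1)
BJK@6: {A} ∩ {A,C} = {A} (intersection, +0)
QZ@6: {A} ∪ {C} = {A,C} (union, +1)
BJKQZ@6: {A} ∩ {A,C} = {A} (intersection, +0)
JK@7: {C} ∩ {C} = {C} (intersection, +0)
BJK@7: {T} ∪ {C} = {C,T} (union, +1)
QZ@7: {A} ∪ {G} = {A,G} (union, +1)
BJKQZ@7: {C,T} ∪ {A,G} = {A,C,G,T} (union, +1)
per-site changes: [3, 2, 3, 3, 3, 3, 2, 3]; total = 22

T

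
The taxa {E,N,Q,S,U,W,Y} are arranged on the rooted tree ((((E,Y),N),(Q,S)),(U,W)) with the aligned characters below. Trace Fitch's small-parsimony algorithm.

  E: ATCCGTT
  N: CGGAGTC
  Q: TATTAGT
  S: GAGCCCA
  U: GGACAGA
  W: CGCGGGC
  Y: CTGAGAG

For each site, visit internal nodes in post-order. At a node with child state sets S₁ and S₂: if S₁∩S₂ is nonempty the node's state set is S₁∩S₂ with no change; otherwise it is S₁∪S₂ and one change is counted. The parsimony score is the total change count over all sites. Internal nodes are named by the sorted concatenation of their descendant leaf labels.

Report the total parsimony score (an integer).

EY@0: {A} ∪ {C} = {A,C} (union, +1)
ENY@0: {A,C} ∩ {C} = {C} (intersection, +0)
QS@0: {T} ∪ {G} = {G,T} (union, +1)
ENQSY@0: {C} ∪ {G,T} = {C,G,T} (union, +1)
UW@0: {G} ∪ {C} = {C,G} (union, +1)
ENQSUWY@0: {C,G,T} ∩ {C,G} = {C,G} (intersection, +0)
EY@1: {T} ∩ {T} = {T} (intersection, +0)
ENY@1: {T} ∪ {G} = {G,T} (union, +1)
QS@1: {A} ∩ {A} = {A} (intersection, +0)
ENQSY@1: {G,T} ∪ {A} = {A,G,T} (union, +1)
UW@1: {G} ∩ {G} = {G} (intersection, +0)
ENQSUWY@1: {A,G,T} ∩ {G} = {G} (intersection, +0)
EY@2: {C} ∪ {G} = {C,G} (union, +1)
ENY@2: {C,G} ∩ {G} = {G} (intersection, +0)
QS@2: {T} ∪ {G} = {G,T} (union, +1)
ENQSY@2: {G} ∩ {G,T} = {G} (intersection, +0)
UW@2: {A} ∪ {C} = {A,C} (union, +1)
ENQSUWY@2: {G} ∪ {A,C} = {A,C,G} (union, +1)
EY@3: {C} ∪ {A} = {A,C} (union, +1)
ENY@3: {A,C} ∩ {A} = {A} (intersection, +0)
QS@3: {T} ∪ {C} = {C,T} (union, +1)
ENQSY@3: {A} ∪ {C,T} = {A,C,T} (union, +1)
UW@3: {C} ∪ {G} = {C,G} (union, +1)
ENQSUWY@3: {A,C,T} ∩ {C,G} = {C} (intersection, +0)
EY@4: {G} ∩ {G} = {G} (intersection, +0)
ENY@4: {G} ∩ {G} = {G} (intersection, +0)
QS@4: {A} ∪ {C} = {A,C} (union, +1)
ENQSY@4: {G} ∪ {A,C} = {A,C,G} (union, +1)
UW@4: {A} ∪ {G} = {A,G} (union, +1)
ENQSUWY@4: {A,C,G} ∩ {A,G} = {A,G} (intersection, +0)
EY@5: {T} ∪ {A} = {A,T} (union, +1)
ENY@5: {A,T} ∩ {T} = {T} (intersection, +0)
QS@5: {G} ∪ {C} = {C,G} (union, +1)
ENQSY@5: {T} ∪ {C,G} = {C,G,T} (union, +1)
UW@5: {G} ∩ {G} = {G} (intersection, +0)
ENQSUWY@5: {C,G,T} ∩ {G} = {G} (intersection, +0)
EY@6: {T} ∪ {G} = {G,T} (union, +1)
ENY@6: {G,T} ∪ {C} = {C,G,T} (union, +1)
QS@6: {T} ∪ {A} = {A,T} (union, +1)
ENQSY@6: {C,G,T} ∩ {A,T} = {T} (intersection, +0)
UW@6: {A} ∪ {C} = {A,C} (union, +1)
ENQSUWY@6: {T} ∪ {A,C} = {A,C,T} (union, +1)
per-site changes: [4, 2, 4, 4, 3, 3, 5]; total = 25

25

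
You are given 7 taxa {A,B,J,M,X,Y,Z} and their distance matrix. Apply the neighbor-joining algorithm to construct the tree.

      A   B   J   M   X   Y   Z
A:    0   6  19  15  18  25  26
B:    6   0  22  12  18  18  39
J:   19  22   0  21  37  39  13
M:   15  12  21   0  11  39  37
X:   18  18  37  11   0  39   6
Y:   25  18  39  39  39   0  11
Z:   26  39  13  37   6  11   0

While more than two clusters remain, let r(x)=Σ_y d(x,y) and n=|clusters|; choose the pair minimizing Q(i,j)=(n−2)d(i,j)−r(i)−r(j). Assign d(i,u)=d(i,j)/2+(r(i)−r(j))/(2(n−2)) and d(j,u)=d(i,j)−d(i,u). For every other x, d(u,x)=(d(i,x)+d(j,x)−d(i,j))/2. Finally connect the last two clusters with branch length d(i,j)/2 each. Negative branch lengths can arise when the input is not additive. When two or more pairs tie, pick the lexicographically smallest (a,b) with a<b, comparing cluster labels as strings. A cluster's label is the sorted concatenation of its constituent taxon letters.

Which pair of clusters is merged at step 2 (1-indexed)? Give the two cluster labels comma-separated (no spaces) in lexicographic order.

J,YZ

1. join Y+Z (d=11, Q=-248) ⇒ YZ; edges |Y|=47/5, |Z|=8/5
  updated: d(A,YZ)=20, d(B,YZ)=23, d(J,YZ)=41/2, d(M,YZ)=65/2, d(X,YZ)=17
2. join J+YZ (d=41/2, Q=-301/2) ⇒ JYZ; edges |J|=177/16, |YZ|=151/16
  updated: d(A,JYZ)=37/4, d(B,JYZ)=49/4, d(JYZ,M)=33/2, d(JYZ,X)=67/4
3. join M+X (d=11, Q=-341/4) ⇒ MX; edges |M|=95/24, |X|=169/24
  updated: d(A,MX)=11, d(B,MX)=19/2, d(JYZ,MX)=89/8
4. join A+B (d=6, Q=-42) ⇒ AB; edges |A|=21/8, |B|=27/8
  updated: d(AB,JYZ)=31/4, d(AB,MX)=29/4
5. join AB+JYZ (d=31/4, Q=-209/8) ⇒ ABJYZ; edges |AB|=31/16, |JYZ|=93/16
  updated: d(ABJYZ,MX)=85/16
6. join ABJYZ+MX (d=85/16) ⇒ ABJMXYZ; edges |ABJYZ|=85/32, |MX|=85/32
final tree: (((A:21/8,B:27/8):31/16,(J:177/16,(Y:47/5,Z:8/5):151/16):93/16):85/32,(M:95/24,X:169/24):85/32)
total length: 985/16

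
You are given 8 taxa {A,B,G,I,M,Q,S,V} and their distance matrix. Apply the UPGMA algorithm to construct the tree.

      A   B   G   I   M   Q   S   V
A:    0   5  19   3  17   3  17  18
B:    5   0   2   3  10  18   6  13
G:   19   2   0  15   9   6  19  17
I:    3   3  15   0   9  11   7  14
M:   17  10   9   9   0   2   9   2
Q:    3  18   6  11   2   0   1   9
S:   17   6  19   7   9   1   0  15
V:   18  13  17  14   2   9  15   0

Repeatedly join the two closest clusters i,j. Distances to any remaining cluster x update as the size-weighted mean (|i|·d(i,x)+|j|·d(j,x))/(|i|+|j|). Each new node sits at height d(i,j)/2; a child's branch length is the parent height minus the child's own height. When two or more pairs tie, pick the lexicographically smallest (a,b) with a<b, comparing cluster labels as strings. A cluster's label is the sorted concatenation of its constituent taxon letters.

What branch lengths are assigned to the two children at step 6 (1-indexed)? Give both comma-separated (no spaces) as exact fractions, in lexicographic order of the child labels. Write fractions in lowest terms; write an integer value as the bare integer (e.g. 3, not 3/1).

15/4,17/4

1. join Q+S (d=1) ⇒ QS; edges |Q|=1/2, |S|=1/2
  updated: d(A,QS)=10, d(B,QS)=12, d(G,QS)=25/2, d(I,QS)=9, d(M,QS)=11/2, d(QS,V)=12
2. join B+G (d=2) ⇒ BG; edges |B|=1, |G|=1
  updated: d(A,BG)=12, d(BG,I)=9, d(BG,M)=19/2, d(BG,QS)=49/4, d(BG,V)=15
3. join M+V (d=2) ⇒ MV; edges |M|=1, |V|=1
  updated: d(A,MV)=35/2, d(BG,MV)=49/4, d(I,MV)=23/2, d(MV,QS)=35/4
4. join A+I (d=3) ⇒ AI; edges |A|=3/2, |I|=3/2
  updated: d(AI,BG)=21/2, d(AI,MV)=29/2, d(AI,QS)=19/2
5. join MV+QS (d=35/4) ⇒ MQSV; edges |MV|=27/8, |QS|=31/8
  updated: d(AI,MQSV)=12, d(BG,MQSV)=49/4
6. join AI+BG (d=21/2) ⇒ ABGI; edges |AI|=15/4, |BG|=17/4
  updated: d(ABGI,MQSV)=97/8
7. join ABGI+MQSV (d=97/8) ⇒ ABGIMQSV; edges |ABGI|=13/16, |MQSV|=27/16
final tree: (((A:3/2,I:3/2):15/4,(B:1,G:1):17/4):13/16,((M:1,V:1):27/8,(Q:1/2,S:1/2):31/8):27/16)
total length: 103/4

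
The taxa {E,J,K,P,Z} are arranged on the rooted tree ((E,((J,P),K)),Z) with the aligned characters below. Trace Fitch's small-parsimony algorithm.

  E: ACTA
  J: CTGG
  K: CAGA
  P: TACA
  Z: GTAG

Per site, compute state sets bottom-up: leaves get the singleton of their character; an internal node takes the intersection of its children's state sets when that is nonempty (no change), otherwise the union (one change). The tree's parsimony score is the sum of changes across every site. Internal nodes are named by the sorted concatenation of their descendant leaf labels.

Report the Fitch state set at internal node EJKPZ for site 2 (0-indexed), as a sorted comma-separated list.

A,G,T

JP@0: {C} ∪ {T} = {C,T} (union, +1)
JKP@0: {C,T} ∩ {C} = {C} (intersection, +0)
EJKP@0: {A} ∪ {C} = {A,C} (union, +1)
EJKPZ@0: {A,C} ∪ {G} = {A,C,G} (union, +1)
JP@1: {T} ∪ {A} = {A,T} (union, +1)
JKP@1: {A,T} ∩ {A} = {A} (intersection, +0)
EJKP@1: {C} ∪ {A} = {A,C} (union, +1)
EJKPZ@1: {A,C} ∪ {T} = {A,C,T} (union, +1)
JP@2: {G} ∪ {C} = {C,G} (union, +1)
JKP@2: {C,G} ∩ {G} = {G} (intersection, +0)
EJKP@2: {T} ∪ {G} = {G,T} (union, +1)
EJKPZ@2: {G,T} ∪ {A} = {A,G,T} (union, +1)
JP@3: {G} ∪ {A} = {A,G} (union, +1)
JKP@3: {A,G} ∩ {A} = {A} (intersection, +0)
EJKP@3: {A} ∩ {A} = {A} (intersection, +0)
EJKPZ@3: {A} ∪ {G} = {A,G} (union, +1)
per-site changes: [3, 3, 3, 2]; total = 11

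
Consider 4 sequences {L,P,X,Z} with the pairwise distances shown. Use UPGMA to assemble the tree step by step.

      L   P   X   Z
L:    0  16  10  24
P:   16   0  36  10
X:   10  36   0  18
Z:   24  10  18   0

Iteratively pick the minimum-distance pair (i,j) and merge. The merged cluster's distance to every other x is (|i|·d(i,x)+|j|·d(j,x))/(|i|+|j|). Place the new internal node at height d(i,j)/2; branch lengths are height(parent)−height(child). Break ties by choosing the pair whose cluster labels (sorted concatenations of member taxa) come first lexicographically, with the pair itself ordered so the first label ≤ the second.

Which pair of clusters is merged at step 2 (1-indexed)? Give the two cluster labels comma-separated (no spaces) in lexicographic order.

1. join L+X (d=10) ⇒ LX; edges |L|=5, |X|=5
  updated: d(LX,P)=26, d(LX,Z)=21
2. join P+Z (d=10) ⇒ PZ; edges |P|=5, |Z|=5
  updated: d(LX,PZ)=47/2
3. join LX+PZ (d=47/2) ⇒ LPXZ; edges |LX|=27/4, |PZ|=27/4
final tree: ((L:5,X:5):27/4,(P:5,Z:5):27/4)
total length: 67/2

P,Z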